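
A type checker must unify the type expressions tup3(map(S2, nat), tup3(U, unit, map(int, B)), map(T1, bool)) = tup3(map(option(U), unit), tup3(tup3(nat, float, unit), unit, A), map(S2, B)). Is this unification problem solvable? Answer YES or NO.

NO

Decompose tup3/3: map(S2, nat) = map(option(U), unit),  tup3(U, unit, map(int, B)) = tup3(tup3(nat, float, unit), unit, A),  map(T1, bool) = map(S2, B).
Decompose map/2: S2 = option(U),  nat = unit.
Bind S2 := option(U); substituting into the one remaining equation that mentions S2 gives: map(T1, bool) = map(option(U), B).
Clash: constants nat and unit differ; no unifier exists.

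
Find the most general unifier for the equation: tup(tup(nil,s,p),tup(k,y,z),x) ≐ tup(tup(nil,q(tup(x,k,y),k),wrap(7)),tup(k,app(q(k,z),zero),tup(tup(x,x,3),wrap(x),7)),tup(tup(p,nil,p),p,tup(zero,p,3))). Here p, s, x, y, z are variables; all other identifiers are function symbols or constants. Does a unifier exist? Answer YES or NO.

Decompose tup/3: tup(nil,s,p) ≐ tup(nil,q(tup(x,k,y),k),wrap(7)),  tup(k,y,z) ≐ tup(k,app(q(k,z),zero),tup(tup(x,x,3),wrap(x),7)),  x ≐ tup(tup(p,nil,p),p,tup(zero,p,3)).
Decompose tup/3: nil ≐ nil,  s ≐ q(tup(x,k,y),k),  p ≐ wrap(7).
Delete trivial equation nil ≐ nil.
Bind s := q(tup(x,k,y),k); no other remaining equation mentions s.
Bind p := wrap(7); substituting into the one remaining equation that mentions p gives: x ≐ tup(tup(wrap(7),nil,wrap(7)),wrap(7),tup(zero,wrap(7),3)).
Decompose tup/3: k ≐ k,  y ≐ app(q(k,z),zero),  z ≐ tup(tup(x,x,3),wrap(x),7).
Delete trivial equation k ≐ k.
Bind y := app(q(k,z),zero); no other remaining equation mentions y. Substituting into the earlier binding gives s := q(tup(x,k,app(q(k,z),zero)),k).
Bind z := tup(tup(x,x,3),wrap(x),7); no other remaining equation mentions z. Substituting into the earlier bindings gives s := q(tup(x,k,app(q(k,tup(tup(x,x,3),wrap(x),7)),zero)),k), y := app(q(k,tup(tup(x,x,3),wrap(x),7)),zero).
Bind x := tup(tup(wrap(7),nil,wrap(7)),wrap(7),tup(zero,wrap(7),3)). Substituting into the earlier bindings gives s := q(tup(tup(tup(wrap(7),nil,wrap(7)),wrap(7),tup(zero,wrap(7),3)),k,app(q(k,tup(tup(tup(tup(wrap(7),nil,wrap(7)),wrap(7),tup(zero,wrap(7),3)),tup(tup(wrap(7),nil,wrap(7)),wrap(7),tup(zero,wrap(7),3)),3),wrap(tup(tup(wrap(7),nil,wrap(7)),wrap(7),tup(zero,wrap(7),3))),7)),zero)),k), y := app(q(k,tup(tup(tup(tup(wrap(7),nil,wrap(7)),wrap(7),tup(zero,wrap(7),3)),tup(tup(wrap(7),nil,wrap(7)),wrap(7),tup(zero,wrap(7),3)),3),wrap(tup(tup(wrap(7),nil,wrap(7)),wrap(7),tup(zero,wrap(7),3))),7)),zero), z := tup(tup(tup(tup(wrap(7),nil,wrap(7)),wrap(7),tup(zero,wrap(7),3)),tup(tup(wrap(7),nil,wrap(7)),wrap(7),tup(zero,wrap(7),3)),3),wrap(tup(tup(wrap(7),nil,wrap(7)),wrap(7),tup(zero,wrap(7),3))),7).
No equations remain and no clash or occurs-check failure arose, so a unifier exists.

YES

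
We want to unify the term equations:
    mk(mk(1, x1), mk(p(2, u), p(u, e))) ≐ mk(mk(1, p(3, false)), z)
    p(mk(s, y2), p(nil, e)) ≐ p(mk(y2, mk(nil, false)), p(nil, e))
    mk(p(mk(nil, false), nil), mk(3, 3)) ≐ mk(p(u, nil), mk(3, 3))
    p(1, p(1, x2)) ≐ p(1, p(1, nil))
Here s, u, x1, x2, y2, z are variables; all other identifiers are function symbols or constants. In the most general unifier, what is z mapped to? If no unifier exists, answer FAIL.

Decompose mk/2: mk(1, x1) ≐ mk(1, p(3, false)),  mk(p(2, u), p(u, e)) ≐ z.
Decompose mk/2: 1 ≐ 1,  x1 ≐ p(3, false).
Delete trivial equation 1 ≐ 1.
Bind x1 := p(3, false); no other remaining equation mentions x1.
Bind z := mk(p(2, u), p(u, e)); no other remaining equation mentions z.
Decompose p/2: mk(s, y2) ≐ mk(y2, mk(nil, false)),  p(nil, e) ≐ p(nil, e).
Decompose mk/2: s ≐ y2,  y2 ≐ mk(nil, false).
Bind s := y2; no other remaining equation mentions s.
Bind y2 := mk(nil, false); no other remaining equation mentions y2. Substituting into the earlier binding gives s := mk(nil, false).
Delete trivial equation p(nil, e) ≐ p(nil, e).
Decompose mk/2: p(mk(nil, false), nil) ≐ p(u, nil),  mk(3, 3) ≐ mk(3, 3).
Decompose p/2: mk(nil, false) ≐ u,  nil ≐ nil.
Bind u := mk(nil, false); no other remaining equation mentions u. Substituting into the earlier binding gives z := mk(p(2, mk(nil, false)), p(mk(nil, false), e)).
Delete trivial equation nil ≐ nil.
Delete trivial equation mk(3, 3) ≐ mk(3, 3).
Decompose p/2: 1 ≐ 1,  p(1, x2) ≐ p(1, nil).
Delete trivial equation 1 ≐ 1.
Decompose p/2: 1 ≐ 1,  x2 ≐ nil.
Delete trivial equation 1 ≐ 1.
Bind x2 := nil.
MGU = { x1 := p(3, false), z := mk(p(2, mk(nil, false)), p(mk(nil, false), e)), s := mk(nil, false), y2 := mk(nil, false), u := mk(nil, false), x2 := nil }, so z := mk(p(2, mk(nil, false)), p(mk(nil, false), e)).

mk(p(2, mk(nil, false)), p(mk(nil, false), e))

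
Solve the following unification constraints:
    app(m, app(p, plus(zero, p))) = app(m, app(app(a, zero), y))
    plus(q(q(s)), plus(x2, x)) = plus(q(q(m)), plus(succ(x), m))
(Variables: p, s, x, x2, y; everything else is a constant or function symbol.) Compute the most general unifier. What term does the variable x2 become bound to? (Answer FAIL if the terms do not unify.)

succ(m)

Decompose app/2: m = m,  app(p, plus(zero, p)) = app(app(a, zero), y).
Delete trivial equation m = m.
Decompose app/2: p = app(a, zero),  plus(zero, p) = y.
Bind p := app(a, zero); substituting into the one remaining equation that mentions p gives: plus(zero, app(a, zero)) = y.
Bind y := plus(zero, app(a, zero)); no other remaining equation mentions y.
Decompose plus/2: q(q(s)) = q(q(m)),  plus(x2, x) = plus(succ(x), m).
Decompose q/1: q(s) = q(m).
Decompose q/1: s = m.
Bind s := m; no other remaining equation mentions s.
Decompose plus/2: x2 = succ(x),  x = m.
Bind x2 := succ(x); no other remaining equation mentions x2.
Bind x := m. Substituting into the earlier binding gives x2 := succ(m).
MGU = { p -> app(a, zero), y -> plus(zero, app(a, zero)), s -> m, x2 -> succ(m), x -> m }, so x2 -> succ(m).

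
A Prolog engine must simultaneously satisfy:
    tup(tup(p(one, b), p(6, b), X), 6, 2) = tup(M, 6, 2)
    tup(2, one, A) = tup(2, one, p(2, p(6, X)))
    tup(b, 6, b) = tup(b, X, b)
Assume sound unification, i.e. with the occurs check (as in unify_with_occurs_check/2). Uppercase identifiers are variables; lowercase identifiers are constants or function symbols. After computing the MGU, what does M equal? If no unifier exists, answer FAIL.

tup(p(one, b), p(6, b), 6)

Decompose tup/3: tup(p(one, b), p(6, b), X) = M,  6 = 6,  2 = 2.
Bind M := tup(p(one, b), p(6, b), X); no other remaining equation mentions M.
Delete trivial equation 6 = 6.
Delete trivial equation 2 = 2.
Decompose tup/3: 2 = 2,  one = one,  A = p(2, p(6, X)).
Delete trivial equation 2 = 2.
Delete trivial equation one = one.
Bind A := p(2, p(6, X)); no other remaining equation mentions A.
Decompose tup/3: b = b,  6 = X,  b = b.
Delete trivial equation b = b.
Bind X := 6; no other remaining equation mentions X. Substituting into the earlier bindings gives M := tup(p(one, b), p(6, b), 6), A := p(2, p(6, 6)).
Delete trivial equation b = b.
MGU = { M = tup(p(one, b), p(6, b), 6), A = p(2, p(6, 6)), X = 6 }, so M = tup(p(one, b), p(6, b), 6).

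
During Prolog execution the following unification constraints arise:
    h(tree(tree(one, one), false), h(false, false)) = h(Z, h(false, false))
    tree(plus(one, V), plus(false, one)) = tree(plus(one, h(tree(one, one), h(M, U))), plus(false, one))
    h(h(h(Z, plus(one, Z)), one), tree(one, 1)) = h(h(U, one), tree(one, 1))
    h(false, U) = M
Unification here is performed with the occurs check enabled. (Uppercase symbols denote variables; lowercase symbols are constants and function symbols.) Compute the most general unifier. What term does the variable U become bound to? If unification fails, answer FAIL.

Decompose h/2: tree(tree(one, one), false) = Z,  h(false, false) = h(false, false).
Bind Z := tree(tree(one, one), false); substituting into the one remaining equation that mentions Z gives: h(h(h(tree(tree(one, one), false), plus(one, tree(tree(one, one), false))), one), tree(one, 1)) = h(h(U, one), tree(one, 1)).
Delete trivial equation h(false, false) = h(false, false).
Decompose tree/2: plus(one, V) = plus(one, h(tree(one, one), h(M, U))),  plus(false, one) = plus(false, one).
Decompose plus/2: one = one,  V = h(tree(one, one), h(M, U)).
Delete trivial equation one = one.
Bind V := h(tree(one, one), h(M, U)); no other remaining equation mentions V.
Delete trivial equation plus(false, one) = plus(false, one).
Decompose h/2: h(h(tree(tree(one, one), false), plus(one, tree(tree(one, one), false))), one) = h(U, one),  tree(one, 1) = tree(one, 1).
Decompose h/2: h(tree(tree(one, one), false), plus(one, tree(tree(one, one), false))) = U,  one = one.
Bind U := h(tree(tree(one, one), false), plus(one, tree(tree(one, one), false))); substituting into the one remaining equation that mentions U gives: h(false, h(tree(tree(one, one), false), plus(one, tree(tree(one, one), false)))) = M. Substituting into the earlier binding gives V := h(tree(one, one), h(M, h(tree(tree(one, one), false), plus(one, tree(tree(one, one), false))))).
Delete trivial equation one = one.
Delete trivial equation tree(one, 1) = tree(one, 1).
Bind M := h(false, h(tree(tree(one, one), false), plus(one, tree(tree(one, one), false)))). Substituting into the earlier binding gives V := h(tree(one, one), h(h(false, h(tree(tree(one, one), false), plus(one, tree(tree(one, one), false)))), h(tree(tree(one, one), false), plus(one, tree(tree(one, one), false))))).
MGU = { Z = tree(tree(one, one), false), V = h(tree(one, one), h(h(false, h(tree(tree(one, one), false), plus(one, tree(tree(one, one), false)))), h(tree(tree(one, one), false), plus(one, tree(tree(one, one), false))))), U = h(tree(tree(one, one), false), plus(one, tree(tree(one, one), false))), M = h(false, h(tree(tree(one, one), false), plus(one, tree(tree(one, one), false)))) }, so U = h(tree(tree(one, one), false), plus(one, tree(tree(one, one), false))).

h(tree(tree(one, one), false), plus(one, tree(tree(one, one), false)))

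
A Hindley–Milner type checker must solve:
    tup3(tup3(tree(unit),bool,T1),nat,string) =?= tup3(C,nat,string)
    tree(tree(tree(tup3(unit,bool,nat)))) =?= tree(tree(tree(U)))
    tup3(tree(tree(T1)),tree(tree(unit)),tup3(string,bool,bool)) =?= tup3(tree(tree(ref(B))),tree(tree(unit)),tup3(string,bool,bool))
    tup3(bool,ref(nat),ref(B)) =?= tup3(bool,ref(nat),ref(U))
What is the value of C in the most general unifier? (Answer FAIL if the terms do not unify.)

Decompose tup3/3: tup3(tree(unit),bool,T1) =?= C,  nat =?= nat,  string =?= string.
Bind C := tup3(tree(unit),bool,T1); no other remaining equation mentions C.
Delete trivial equation nat =?= nat.
Delete trivial equation string =?= string.
Decompose tree/1: tree(tree(tup3(unit,bool,nat))) =?= tree(tree(U)).
Decompose tree/1: tree(tup3(unit,bool,nat)) =?= tree(U).
Decompose tree/1: tup3(unit,bool,nat) =?= U.
Bind U := tup3(unit,bool,nat); substituting into the one remaining equation that mentions U gives: tup3(bool,ref(nat),ref(B)) =?= tup3(bool,ref(nat),ref(tup3(unit,bool,nat))).
Decompose tup3/3: tree(tree(T1)) =?= tree(tree(ref(B))),  tree(tree(unit)) =?= tree(tree(unit)),  tup3(string,bool,bool) =?= tup3(string,bool,bool).
Decompose tree/1: tree(T1) =?= tree(ref(B)).
Decompose tree/1: T1 =?= ref(B).
Bind T1 := ref(B); no other remaining equation mentions T1. Substituting into the earlier binding gives C := tup3(tree(unit),bool,ref(B)).
Delete trivial equation tree(tree(unit)) =?= tree(tree(unit)).
Delete trivial equation tup3(string,bool,bool) =?= tup3(string,bool,bool).
Decompose tup3/3: bool =?= bool,  ref(nat) =?= ref(nat),  ref(B) =?= ref(tup3(unit,bool,nat)).
Delete trivial equation bool =?= bool.
Delete trivial equation ref(nat) =?= ref(nat).
Decompose ref/1: B =?= tup3(unit,bool,nat).
Bind B := tup3(unit,bool,nat). Substituting into the earlier bindings gives C := tup3(tree(unit),bool,ref(tup3(unit,bool,nat))), T1 := ref(tup3(unit,bool,nat)).
MGU = { C ↦ tup3(tree(unit),bool,ref(tup3(unit,bool,nat))), U ↦ tup3(unit,bool,nat), T1 ↦ ref(tup3(unit,bool,nat)), B ↦ tup3(unit,bool,nat) }, so C ↦ tup3(tree(unit),bool,ref(tup3(unit,bool,nat))).

tup3(tree(unit),bool,ref(tup3(unit,bool,nat)))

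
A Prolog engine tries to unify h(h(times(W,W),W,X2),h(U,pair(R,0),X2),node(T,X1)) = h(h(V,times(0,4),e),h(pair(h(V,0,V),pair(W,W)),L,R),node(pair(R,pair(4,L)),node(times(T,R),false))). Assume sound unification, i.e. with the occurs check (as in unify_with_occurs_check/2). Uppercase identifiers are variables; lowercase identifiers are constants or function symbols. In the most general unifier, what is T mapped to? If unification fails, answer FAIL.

Decompose h/3: h(times(W,W),W,X2) = h(V,times(0,4),e),  h(U,pair(R,0),X2) = h(pair(h(V,0,V),pair(W,W)),L,R),  node(T,X1) = node(pair(R,pair(4,L)),node(times(T,R),false)).
Decompose h/3: times(W,W) = V,  W = times(0,4),  X2 = e.
Bind V := times(W,W); substituting into the one remaining equation that mentions V gives: h(U,pair(R,0),X2) = h(pair(h(times(W,W),0,times(W,W)),pair(W,W)),L,R).
Bind W := times(0,4); substituting into the one remaining equation that mentions W gives: h(U,pair(R,0),X2) = h(pair(h(times(times(0,4),times(0,4)),0,times(times(0,4),times(0,4))),pair(times(0,4),times(0,4))),L,R). Substituting into the earlier binding gives V := times(times(0,4),times(0,4)).
Bind X2 := e; substituting into the one remaining equation that mentions X2 gives: h(U,pair(R,0),e) = h(pair(h(times(times(0,4),times(0,4)),0,times(times(0,4),times(0,4))),pair(times(0,4),times(0,4))),L,R).
Decompose h/3: U = pair(h(times(times(0,4),times(0,4)),0,times(times(0,4),times(0,4))),pair(times(0,4),times(0,4))),  pair(R,0) = L,  e = R.
Bind U := pair(h(times(times(0,4),times(0,4)),0,times(times(0,4),times(0,4))),pair(times(0,4),times(0,4))); no other remaining equation mentions U.
Bind L := pair(R,0); substituting into the one remaining equation that mentions L gives: node(T,X1) = node(pair(R,pair(4,pair(R,0))),node(times(T,R),false)).
Bind R := e; substituting into the remaining equation gives: node(T,X1) = node(pair(e,pair(4,pair(e,0))),node(times(T,e),false)). Substituting into the earlier binding gives L := pair(e,0).
Decompose node/2: T = pair(e,pair(4,pair(e,0))),  X1 = node(times(T,e),false).
Bind T := pair(e,pair(4,pair(e,0))); substituting into the remaining equation gives: X1 = node(times(pair(e,pair(4,pair(e,0))),e),false).
Bind X1 := node(times(pair(e,pair(4,pair(e,0))),e),false).
MGU = { V -> times(times(0,4),times(0,4)), W -> times(0,4), X2 -> e, U -> pair(h(times(times(0,4),times(0,4)),0,times(times(0,4),times(0,4))),pair(times(0,4),times(0,4))), L -> pair(e,0), R -> e, T -> pair(e,pair(4,pair(e,0))), X1 -> node(times(pair(e,pair(4,pair(e,0))),e),false) }, so T -> pair(e,pair(4,pair(e,0))).

pair(e,pair(4,pair(e,0)))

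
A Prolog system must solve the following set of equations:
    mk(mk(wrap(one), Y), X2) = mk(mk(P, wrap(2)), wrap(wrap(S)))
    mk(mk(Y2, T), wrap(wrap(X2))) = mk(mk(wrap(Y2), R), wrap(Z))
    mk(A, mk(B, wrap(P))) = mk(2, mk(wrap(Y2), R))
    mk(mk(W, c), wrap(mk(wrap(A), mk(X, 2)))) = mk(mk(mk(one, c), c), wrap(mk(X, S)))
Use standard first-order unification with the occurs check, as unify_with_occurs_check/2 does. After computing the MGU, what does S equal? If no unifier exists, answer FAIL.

Decompose mk/2: mk(wrap(one), Y) = mk(P, wrap(2)),  X2 = wrap(wrap(S)).
Decompose mk/2: wrap(one) = P,  Y = wrap(2).
Bind P := wrap(one); substituting into the one remaining equation that mentions P gives: mk(A, mk(B, wrap(wrap(one)))) = mk(2, mk(wrap(Y2), R)).
Bind Y := wrap(2); no other remaining equation mentions Y.
Bind X2 := wrap(wrap(S)); substituting into the one remaining equation that mentions X2 gives: mk(mk(Y2, T), wrap(wrap(wrap(wrap(S))))) = mk(mk(wrap(Y2), R), wrap(Z)).
Decompose mk/2: mk(Y2, T) = mk(wrap(Y2), R),  wrap(wrap(wrap(wrap(S)))) = wrap(Z).
Decompose mk/2: Y2 = wrap(Y2),  T = R.
Occurs check fails: Y2 occurs in wrap(Y2); the equation Y2 = wrap(Y2) has no finite solution.

FAIL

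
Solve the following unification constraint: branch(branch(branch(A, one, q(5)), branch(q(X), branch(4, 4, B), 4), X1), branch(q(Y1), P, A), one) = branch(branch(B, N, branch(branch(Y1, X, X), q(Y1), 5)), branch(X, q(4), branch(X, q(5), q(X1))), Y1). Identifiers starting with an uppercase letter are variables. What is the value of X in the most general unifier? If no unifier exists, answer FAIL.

q(one)

Decompose branch/3: branch(branch(A, one, q(5)), branch(q(X), branch(4, 4, B), 4), X1) = branch(B, N, branch(branch(Y1, X, X), q(Y1), 5)),  branch(q(Y1), P, A) = branch(X, q(4), branch(X, q(5), q(X1))),  one = Y1.
Decompose branch/3: branch(A, one, q(5)) = B,  branch(q(X), branch(4, 4, B), 4) = N,  X1 = branch(branch(Y1, X, X), q(Y1), 5).
Bind B := branch(A, one, q(5)); substituting into the one remaining equation that mentions B gives: branch(q(X), branch(4, 4, branch(A, one, q(5))), 4) = N.
Bind N := branch(q(X), branch(4, 4, branch(A, one, q(5))), 4); no other remaining equation mentions N.
Bind X1 := branch(branch(Y1, X, X), q(Y1), 5); substituting into the one remaining equation that mentions X1 gives: branch(q(Y1), P, A) = branch(X, q(4), branch(X, q(5), q(branch(branch(Y1, X, X), q(Y1), 5)))).
Decompose branch/3: q(Y1) = X,  P = q(4),  A = branch(X, q(5), q(branch(branch(Y1, X, X), q(Y1), 5))).
Bind X := q(Y1); substituting into the one remaining equation that mentions X gives: A = branch(q(Y1), q(5), q(branch(branch(Y1, q(Y1), q(Y1)), q(Y1), 5))). Substituting into the earlier bindings gives N := branch(q(q(Y1)), branch(4, 4, branch(A, one, q(5))), 4), X1 := branch(branch(Y1, q(Y1), q(Y1)), q(Y1), 5).
Bind P := q(4); no other remaining equation mentions P.
Bind A := branch(q(Y1), q(5), q(branch(branch(Y1, q(Y1), q(Y1)), q(Y1), 5))); no other remaining equation mentions A. Substituting into the earlier bindings gives B := branch(branch(q(Y1), q(5), q(branch(branch(Y1, q(Y1), q(Y1)), q(Y1), 5))), one, q(5)), N := branch(q(q(Y1)), branch(4, 4, branch(branch(q(Y1), q(5), q(branch(branch(Y1, q(Y1), q(Y1)), q(Y1), 5))), one, q(5))), 4).
Bind Y1 := one. Substituting into the earlier bindings gives B := branch(branch(q(one), q(5), q(branch(branch(one, q(one), q(one)), q(one), 5))), one, q(5)), N := branch(q(q(one)), branch(4, 4, branch(branch(q(one), q(5), q(branch(branch(one, q(one), q(one)), q(one), 5))), one, q(5))), 4), X1 := branch(branch(one, q(one), q(one)), q(one), 5), X := q(one), A := branch(q(one), q(5), q(branch(branch(one, q(one), q(one)), q(one), 5))).
MGU = { B ↦ branch(branch(q(one), q(5), q(branch(branch(one, q(one), q(one)), q(one), 5))), one, q(5)), N ↦ branch(q(q(one)), branch(4, 4, branch(branch(q(one), q(5), q(branch(branch(one, q(one), q(one)), q(one), 5))), one, q(5))), 4), X1 ↦ branch(branch(one, q(one), q(one)), q(one), 5), X ↦ q(one), P ↦ q(4), A ↦ branch(q(one), q(5), q(branch(branch(one, q(one), q(one)), q(one), 5))), Y1 ↦ one }, so X ↦ q(one).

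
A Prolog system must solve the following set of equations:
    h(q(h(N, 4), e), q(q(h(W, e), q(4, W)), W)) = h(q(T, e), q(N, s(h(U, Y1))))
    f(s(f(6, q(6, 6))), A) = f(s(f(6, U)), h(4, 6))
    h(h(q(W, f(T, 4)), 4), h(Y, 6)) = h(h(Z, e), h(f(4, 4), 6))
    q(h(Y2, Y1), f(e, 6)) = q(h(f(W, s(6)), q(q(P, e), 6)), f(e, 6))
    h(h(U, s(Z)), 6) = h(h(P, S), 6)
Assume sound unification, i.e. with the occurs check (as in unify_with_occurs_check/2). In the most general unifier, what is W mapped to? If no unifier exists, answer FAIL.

FAIL

Decompose h/2: q(h(N, 4), e) = q(T, e),  q(q(h(W, e), q(4, W)), W) = q(N, s(h(U, Y1))).
Decompose q/2: h(N, 4) = T,  e = e.
Bind T := h(N, 4); substituting into the one remaining equation that mentions T gives: h(h(q(W, f(h(N, 4), 4)), 4), h(Y, 6)) = h(h(Z, e), h(f(4, 4), 6)).
Delete trivial equation e = e.
Decompose q/2: q(h(W, e), q(4, W)) = N,  W = s(h(U, Y1)).
Bind N := q(h(W, e), q(4, W)); substituting into the one remaining equation that mentions N gives: h(h(q(W, f(h(q(h(W, e), q(4, W)), 4), 4)), 4), h(Y, 6)) = h(h(Z, e), h(f(4, 4), 6)). Substituting into the earlier binding gives T := h(q(h(W, e), q(4, W)), 4).
Bind W := s(h(U, Y1)); substituting into the 2 remaining equations that mention W gives: h(h(q(s(h(U, Y1)), f(h(q(h(s(h(U, Y1)), e), q(4, s(h(U, Y1)))), 4), 4)), 4), h(Y, 6)) = h(h(Z, e), h(f(4, 4), 6)),  q(h(Y2, Y1), f(e, 6)) = q(h(f(s(h(U, Y1)), s(6)), q(q(P, e), 6)), f(e, 6)). Substituting into the earlier bindings gives T := h(q(h(s(h(U, Y1)), e), q(4, s(h(U, Y1)))), 4), N := q(h(s(h(U, Y1)), e), q(4, s(h(U, Y1)))).
Decompose f/2: s(f(6, q(6, 6))) = s(f(6, U)),  A = h(4, 6).
Decompose s/1: f(6, q(6, 6)) = f(6, U).
Decompose f/2: 6 = 6,  q(6, 6) = U.
Delete trivial equation 6 = 6.
Bind U := q(6, 6); substituting into the 3 remaining equations that mention U gives: h(h(q(s(h(q(6, 6), Y1)), f(h(q(h(s(h(q(6, 6), Y1)), e), q(4, s(h(q(6, 6), Y1)))), 4), 4)), 4), h(Y, 6)) = h(h(Z, e), h(f(4, 4), 6)),  q(h(Y2, Y1), f(e, 6)) = q(h(f(s(h(q(6, 6), Y1)), s(6)), q(q(P, e), 6)), f(e, 6)),  h(h(q(6, 6), s(Z)), 6) = h(h(P, S), 6). Substituting into the earlier bindings gives T := h(q(h(s(h(q(6, 6), Y1)), e), q(4, s(h(q(6, 6), Y1)))), 4), N := q(h(s(h(q(6, 6), Y1)), e), q(4, s(h(q(6, 6), Y1)))), W := s(h(q(6, 6), Y1)).
Bind A := h(4, 6); no other remaining equation mentions A.
Decompose h/2: h(q(s(h(q(6, 6), Y1)), f(h(q(h(s(h(q(6, 6), Y1)), e), q(4, s(h(q(6, 6), Y1)))), 4), 4)), 4) = h(Z, e),  h(Y, 6) = h(f(4, 4), 6).
Decompose h/2: q(s(h(q(6, 6), Y1)), f(h(q(h(s(h(q(6, 6), Y1)), e), q(4, s(h(q(6, 6), Y1)))), 4), 4)) = Z,  4 = e.
Bind Z := q(s(h(q(6, 6), Y1)), f(h(q(h(s(h(q(6, 6), Y1)), e), q(4, s(h(q(6, 6), Y1)))), 4), 4)); substituting into the one remaining equation that mentions Z gives: h(h(q(6, 6), s(q(s(h(q(6, 6), Y1)), f(h(q(h(s(h(q(6, 6), Y1)), e), q(4, s(h(q(6, 6), Y1)))), 4), 4)))), 6) = h(h(P, S), 6).
Clash: constants 4 and e differ; no unifier exists.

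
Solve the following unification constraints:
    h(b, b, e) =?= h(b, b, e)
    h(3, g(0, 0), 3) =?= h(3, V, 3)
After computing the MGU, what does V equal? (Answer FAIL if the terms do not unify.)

g(0, 0)

Delete trivial equation h(b, b, e) =?= h(b, b, e).
Decompose h/3: 3 =?= 3,  g(0, 0) =?= V,  3 =?= 3.
Delete trivial equation 3 =?= 3.
Bind V := g(0, 0); no other remaining equation mentions V.
Delete trivial equation 3 =?= 3.
MGU = { V -> g(0, 0) }, so V -> g(0, 0).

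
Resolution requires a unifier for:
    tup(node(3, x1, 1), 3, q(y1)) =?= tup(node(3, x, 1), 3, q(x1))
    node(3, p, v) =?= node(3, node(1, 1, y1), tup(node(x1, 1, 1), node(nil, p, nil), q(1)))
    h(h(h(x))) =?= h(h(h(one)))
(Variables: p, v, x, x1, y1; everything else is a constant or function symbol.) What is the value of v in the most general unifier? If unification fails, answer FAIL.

tup(node(one, 1, 1), node(nil, node(1, 1, one), nil), q(1))

Decompose tup/3: node(3, x1, 1) =?= node(3, x, 1),  3 =?= 3,  q(y1) =?= q(x1).
Decompose node/3: 3 =?= 3,  x1 =?= x,  1 =?= 1.
Delete trivial equation 3 =?= 3.
Bind x1 := x; substituting into the 2 remaining equations that mention x1 gives: q(y1) =?= q(x),  node(3, p, v) =?= node(3, node(1, 1, y1), tup(node(x, 1, 1), node(nil, p, nil), q(1))).
Delete trivial equation 1 =?= 1.
Delete trivial equation 3 =?= 3.
Decompose q/1: y1 =?= x.
Bind y1 := x; substituting into the one remaining equation that mentions y1 gives: node(3, p, v) =?= node(3, node(1, 1, x), tup(node(x, 1, 1), node(nil, p, nil), q(1))).
Decompose node/3: 3 =?= 3,  p =?= node(1, 1, x),  v =?= tup(node(x, 1, 1), node(nil, p, nil), q(1)).
Delete trivial equation 3 =?= 3.
Bind p := node(1, 1, x); substituting into the one remaining equation that mentions p gives: v =?= tup(node(x, 1, 1), node(nil, node(1, 1, x), nil), q(1)).
Bind v := tup(node(x, 1, 1), node(nil, node(1, 1, x), nil), q(1)); no other remaining equation mentions v.
Decompose h/1: h(h(x)) =?= h(h(one)).
Decompose h/1: h(x) =?= h(one).
Decompose h/1: x =?= one.
Bind x := one. Substituting into the earlier bindings gives x1 := one, y1 := one, p := node(1, 1, one), v := tup(node(one, 1, 1), node(nil, node(1, 1, one), nil), q(1)).
MGU = { x1 := one, y1 := one, p := node(1, 1, one), v := tup(node(one, 1, 1), node(nil, node(1, 1, one), nil), q(1)), x := one }, so v := tup(node(one, 1, 1), node(nil, node(1, 1, one), nil), q(1)).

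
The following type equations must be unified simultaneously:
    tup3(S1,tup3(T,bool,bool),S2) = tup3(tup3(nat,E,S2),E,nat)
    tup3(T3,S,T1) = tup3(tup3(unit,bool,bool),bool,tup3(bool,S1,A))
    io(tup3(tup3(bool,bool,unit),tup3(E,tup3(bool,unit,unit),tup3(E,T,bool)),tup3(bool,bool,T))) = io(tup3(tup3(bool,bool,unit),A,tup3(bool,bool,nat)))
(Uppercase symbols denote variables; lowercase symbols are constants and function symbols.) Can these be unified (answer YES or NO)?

YES

Decompose tup3/3: S1 = tup3(nat,E,S2),  tup3(T,bool,bool) = E,  S2 = nat.
Bind S1 := tup3(nat,E,S2); substituting into the one remaining equation that mentions S1 gives: tup3(T3,S,T1) = tup3(tup3(unit,bool,bool),bool,tup3(bool,tup3(nat,E,S2),A)).
Bind E := tup3(T,bool,bool); substituting into the 2 remaining equations that mention E gives: tup3(T3,S,T1) = tup3(tup3(unit,bool,bool),bool,tup3(bool,tup3(nat,tup3(T,bool,bool),S2),A)),  io(tup3(tup3(bool,bool,unit),tup3(tup3(T,bool,bool),tup3(bool,unit,unit),tup3(tup3(T,bool,bool),T,bool)),tup3(bool,bool,T))) = io(tup3(tup3(bool,bool,unit),A,tup3(bool,bool,nat))). Substituting into the earlier binding gives S1 := tup3(nat,tup3(T,bool,bool),S2).
Bind S2 := nat; substituting into the one remaining equation that mentions S2 gives: tup3(T3,S,T1) = tup3(tup3(unit,bool,bool),bool,tup3(bool,tup3(nat,tup3(T,bool,bool),nat),A)). Substituting into the earlier binding gives S1 := tup3(nat,tup3(T,bool,bool),nat).
Decompose tup3/3: T3 = tup3(unit,bool,bool),  S = bool,  T1 = tup3(bool,tup3(nat,tup3(T,bool,bool),nat),A).
Bind T3 := tup3(unit,bool,bool); no other remaining equation mentions T3.
Bind S := bool; no other remaining equation mentions S.
Bind T1 := tup3(bool,tup3(nat,tup3(T,bool,bool),nat),A); no other remaining equation mentions T1.
Decompose io/1: tup3(tup3(bool,bool,unit),tup3(tup3(T,bool,bool),tup3(bool,unit,unit),tup3(tup3(T,bool,bool),T,bool)),tup3(bool,bool,T)) = tup3(tup3(bool,bool,unit),A,tup3(bool,bool,nat)).
Decompose tup3/3: tup3(bool,bool,unit) = tup3(bool,bool,unit),  tup3(tup3(T,bool,bool),tup3(bool,unit,unit),tup3(tup3(T,bool,bool),T,bool)) = A,  tup3(bool,bool,T) = tup3(bool,bool,nat).
Delete trivial equation tup3(bool,bool,unit) = tup3(bool,bool,unit).
Bind A := tup3(tup3(T,bool,bool),tup3(bool,unit,unit),tup3(tup3(T,bool,bool),T,bool)); no other remaining equation mentions A. Substituting into the earlier binding gives T1 := tup3(bool,tup3(nat,tup3(T,bool,bool),nat),tup3(tup3(T,bool,bool),tup3(bool,unit,unit),tup3(tup3(T,bool,bool),T,bool))).
Decompose tup3/3: bool = bool,  bool = bool,  T = nat.
Delete trivial equation bool = bool.
Delete trivial equation bool = bool.
Bind T := nat. Substituting into the earlier bindings gives S1 := tup3(nat,tup3(nat,bool,bool),nat), E := tup3(nat,bool,bool), T1 := tup3(bool,tup3(nat,tup3(nat,bool,bool),nat),tup3(tup3(nat,bool,bool),tup3(bool,unit,unit),tup3(tup3(nat,bool,bool),nat,bool))), A := tup3(tup3(nat,bool,bool),tup3(bool,unit,unit),tup3(tup3(nat,bool,bool),nat,bool)).
No equations remain and no clash or occurs-check failure arose, so a unifier exists.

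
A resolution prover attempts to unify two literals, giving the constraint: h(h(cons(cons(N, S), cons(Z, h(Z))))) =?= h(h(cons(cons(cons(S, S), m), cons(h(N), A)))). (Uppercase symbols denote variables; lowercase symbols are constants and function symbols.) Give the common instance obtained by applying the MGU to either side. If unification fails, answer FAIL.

h(h(cons(cons(cons(m, m), m), cons(h(cons(m, m)), h(h(cons(m, m)))))))

Decompose h/1: h(cons(cons(N, S), cons(Z, h(Z)))) =?= h(cons(cons(cons(S, S), m), cons(h(N), A))).
Decompose h/1: cons(cons(N, S), cons(Z, h(Z))) =?= cons(cons(cons(S, S), m), cons(h(N), A)).
Decompose cons/2: cons(N, S) =?= cons(cons(S, S), m),  cons(Z, h(Z)) =?= cons(h(N), A).
Decompose cons/2: N =?= cons(S, S),  S =?= m.
Bind N := cons(S, S); substituting into the one remaining equation that mentions N gives: cons(Z, h(Z)) =?= cons(h(cons(S, S)), A).
Bind S := m; substituting into the remaining equation gives: cons(Z, h(Z)) =?= cons(h(cons(m, m)), A). Substituting into the earlier binding gives N := cons(m, m).
Decompose cons/2: Z =?= h(cons(m, m)),  h(Z) =?= A.
Bind Z := h(cons(m, m)); substituting into the remaining equation gives: h(h(cons(m, m))) =?= A.
Bind A := h(h(cons(m, m))).
Applying the MGU to either side gives h(h(cons(cons(cons(m, m), m), cons(h(cons(m, m)), h(h(cons(m, m))))))).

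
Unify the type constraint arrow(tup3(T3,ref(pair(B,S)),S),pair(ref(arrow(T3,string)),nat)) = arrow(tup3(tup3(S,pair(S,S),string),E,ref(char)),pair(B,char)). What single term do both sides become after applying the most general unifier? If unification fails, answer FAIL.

FAIL

Decompose arrow/2: tup3(T3,ref(pair(B,S)),S) = tup3(tup3(S,pair(S,S),string),E,ref(char)),  pair(ref(arrow(T3,string)),nat) = pair(B,char).
Decompose tup3/3: T3 = tup3(S,pair(S,S),string),  ref(pair(B,S)) = E,  S = ref(char).
Bind T3 := tup3(S,pair(S,S),string); substituting into the one remaining equation that mentions T3 gives: pair(ref(arrow(tup3(S,pair(S,S),string),string)),nat) = pair(B,char).
Bind E := ref(pair(B,S)); no other remaining equation mentions E.
Bind S := ref(char); substituting into the remaining equation gives: pair(ref(arrow(tup3(ref(char),pair(ref(char),ref(char)),string),string)),nat) = pair(B,char). Substituting into the earlier bindings gives T3 := tup3(ref(char),pair(ref(char),ref(char)),string), E := ref(pair(B,ref(char))).
Decompose pair/2: ref(arrow(tup3(ref(char),pair(ref(char),ref(char)),string),string)) = B,  nat = char.
Bind B := ref(arrow(tup3(ref(char),pair(ref(char),ref(char)),string),string)); no other remaining equation mentions B. Substituting into the earlier binding gives E := ref(pair(ref(arrow(tup3(ref(char),pair(ref(char),ref(char)),string),string)),ref(char))).
Clash: constants nat and char differ; no unifier exists.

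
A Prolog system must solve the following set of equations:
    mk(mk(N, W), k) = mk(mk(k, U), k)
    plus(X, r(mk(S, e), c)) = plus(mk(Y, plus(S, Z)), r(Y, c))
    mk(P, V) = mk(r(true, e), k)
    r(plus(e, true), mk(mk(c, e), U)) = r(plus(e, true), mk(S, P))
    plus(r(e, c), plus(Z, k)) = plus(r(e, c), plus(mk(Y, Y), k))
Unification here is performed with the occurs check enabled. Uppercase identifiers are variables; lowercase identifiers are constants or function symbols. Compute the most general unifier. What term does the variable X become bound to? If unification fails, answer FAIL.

Decompose mk/2: mk(N, W) = mk(k, U),  k = k.
Decompose mk/2: N = k,  W = U.
Bind N := k; no other remaining equation mentions N.
Bind W := U; no other remaining equation mentions W.
Delete trivial equation k = k.
Decompose plus/2: X = mk(Y, plus(S, Z)),  r(mk(S, e), c) = r(Y, c).
Bind X := mk(Y, plus(S, Z)); no other remaining equation mentions X.
Decompose r/2: mk(S, e) = Y,  c = c.
Bind Y := mk(S, e); substituting into the one remaining equation that mentions Y gives: plus(r(e, c), plus(Z, k)) = plus(r(e, c), plus(mk(mk(S, e), mk(S, e)), k)). Substituting into the earlier binding gives X := mk(mk(S, e), plus(S, Z)).
Delete trivial equation c = c.
Decompose mk/2: P = r(true, e),  V = k.
Bind P := r(true, e); substituting into the one remaining equation that mentions P gives: r(plus(e, true), mk(mk(c, e), U)) = r(plus(e, true), mk(S, r(true, e))).
Bind V := k; no other remaining equation mentions V.
Decompose r/2: plus(e, true) = plus(e, true),  mk(mk(c, e), U) = mk(S, r(true, e)).
Delete trivial equation plus(e, true) = plus(e, true).
Decompose mk/2: mk(c, e) = S,  U = r(true, e).
Bind S := mk(c, e); substituting into the one remaining equation that mentions S gives: plus(r(e, c), plus(Z, k)) = plus(r(e, c), plus(mk(mk(mk(c, e), e), mk(mk(c, e), e)), k)). Substituting into the earlier bindings gives X := mk(mk(mk(c, e), e), plus(mk(c, e), Z)), Y := mk(mk(c, e), e).
Bind U := r(true, e); no other remaining equation mentions U. Substituting into the earlier binding gives W := r(true, e).
Decompose plus/2: r(e, c) = r(e, c),  plus(Z, k) = plus(mk(mk(mk(c, e), e), mk(mk(c, e), e)), k).
Delete trivial equation r(e, c) = r(e, c).
Decompose plus/2: Z = mk(mk(mk(c, e), e), mk(mk(c, e), e)),  k = k.
Bind Z := mk(mk(mk(c, e), e), mk(mk(c, e), e)); no other remaining equation mentions Z. Substituting into the earlier binding gives X := mk(mk(mk(c, e), e), plus(mk(c, e), mk(mk(mk(c, e), e), mk(mk(c, e), e)))).
Delete trivial equation k = k.
MGU = { N ↦ k, W ↦ r(true, e), X ↦ mk(mk(mk(c, e), e), plus(mk(c, e), mk(mk(mk(c, e), e), mk(mk(c, e), e)))), Y ↦ mk(mk(c, e), e), P ↦ r(true, e), V ↦ k, S ↦ mk(c, e), U ↦ r(true, e), Z ↦ mk(mk(mk(c, e), e), mk(mk(c, e), e)) }, so X ↦ mk(mk(mk(c, e), e), plus(mk(c, e), mk(mk(mk(c, e), e), mk(mk(c, e), e)))).

mk(mk(mk(c, e), e), plus(mk(c, e), mk(mk(mk(c, e), e), mk(mk(c, e), e))))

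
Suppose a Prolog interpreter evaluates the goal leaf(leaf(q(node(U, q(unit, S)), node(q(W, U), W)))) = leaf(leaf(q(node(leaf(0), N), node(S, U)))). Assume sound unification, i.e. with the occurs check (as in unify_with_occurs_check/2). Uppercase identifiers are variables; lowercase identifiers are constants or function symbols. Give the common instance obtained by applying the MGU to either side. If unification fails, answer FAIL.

leaf(leaf(q(node(leaf(0), q(unit, q(leaf(0), leaf(0)))), node(q(leaf(0), leaf(0)), leaf(0)))))

Decompose leaf/1: leaf(q(node(U, q(unit, S)), node(q(W, U), W))) = leaf(q(node(leaf(0), N), node(S, U))).
Decompose leaf/1: q(node(U, q(unit, S)), node(q(W, U), W)) = q(node(leaf(0), N), node(S, U)).
Decompose q/2: node(U, q(unit, S)) = node(leaf(0), N),  node(q(W, U), W) = node(S, U).
Decompose node/2: U = leaf(0),  q(unit, S) = N.
Bind U := leaf(0); substituting into the one remaining equation that mentions U gives: node(q(W, leaf(0)), W) = node(S, leaf(0)).
Bind N := q(unit, S); no other remaining equation mentions N.
Decompose node/2: q(W, leaf(0)) = S,  W = leaf(0).
Bind S := q(W, leaf(0)); no other remaining equation mentions S. Substituting into the earlier binding gives N := q(unit, q(W, leaf(0))).
Bind W := leaf(0). Substituting into the earlier bindings gives N := q(unit, q(leaf(0), leaf(0))), S := q(leaf(0), leaf(0)).
Applying the MGU to either side gives leaf(leaf(q(node(leaf(0), q(unit, q(leaf(0), leaf(0)))), node(q(leaf(0), leaf(0)), leaf(0))))).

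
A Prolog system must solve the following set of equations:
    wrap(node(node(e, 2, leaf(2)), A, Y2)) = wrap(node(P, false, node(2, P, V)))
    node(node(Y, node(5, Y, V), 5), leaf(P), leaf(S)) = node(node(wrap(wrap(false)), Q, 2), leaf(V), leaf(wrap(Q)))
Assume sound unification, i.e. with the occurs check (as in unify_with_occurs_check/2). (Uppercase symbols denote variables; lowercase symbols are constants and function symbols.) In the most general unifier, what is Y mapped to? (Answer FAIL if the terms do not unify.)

Decompose wrap/1: node(node(e, 2, leaf(2)), A, Y2) = node(P, false, node(2, P, V)).
Decompose node/3: node(e, 2, leaf(2)) = P,  A = false,  Y2 = node(2, P, V).
Bind P := node(e, 2, leaf(2)); substituting into the 2 remaining equations that mention P gives: Y2 = node(2, node(e, 2, leaf(2)), V),  node(node(Y, node(5, Y, V), 5), leaf(node(e, 2, leaf(2))), leaf(S)) = node(node(wrap(wrap(false)), Q, 2), leaf(V), leaf(wrap(Q))).
Bind A := false; no other remaining equation mentions A.
Bind Y2 := node(2, node(e, 2, leaf(2)), V); no other remaining equation mentions Y2.
Decompose node/3: node(Y, node(5, Y, V), 5) = node(wrap(wrap(false)), Q, 2),  leaf(node(e, 2, leaf(2))) = leaf(V),  leaf(S) = leaf(wrap(Q)).
Decompose node/3: Y = wrap(wrap(false)),  node(5, Y, V) = Q,  5 = 2.
Bind Y := wrap(wrap(false)); substituting into the one remaining equation that mentions Y gives: node(5, wrap(wrap(false)), V) = Q.
Bind Q := node(5, wrap(wrap(false)), V); substituting into the one remaining equation that mentions Q gives: leaf(S) = leaf(wrap(node(5, wrap(wrap(false)), V))).
Clash: constants 5 and 2 differ; no unifier exists.

FAIL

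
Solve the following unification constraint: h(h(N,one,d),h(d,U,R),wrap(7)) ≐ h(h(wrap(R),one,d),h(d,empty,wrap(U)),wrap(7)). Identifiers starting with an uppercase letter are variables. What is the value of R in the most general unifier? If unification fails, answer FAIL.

wrap(empty)

Decompose h/3: h(N,one,d) ≐ h(wrap(R),one,d),  h(d,U,R) ≐ h(d,empty,wrap(U)),  wrap(7) ≐ wrap(7).
Decompose h/3: N ≐ wrap(R),  one ≐ one,  d ≐ d.
Bind N := wrap(R); no other remaining equation mentions N.
Delete trivial equation one ≐ one.
Delete trivial equation d ≐ d.
Decompose h/3: d ≐ d,  U ≐ empty,  R ≐ wrap(U).
Delete trivial equation d ≐ d.
Bind U := empty; substituting into the one remaining equation that mentions U gives: R ≐ wrap(empty).
Bind R := wrap(empty); no other remaining equation mentions R. Substituting into the earlier binding gives N := wrap(wrap(empty)).
Delete trivial equation wrap(7) ≐ wrap(7).
MGU = { N ↦ wrap(wrap(empty)), U ↦ empty, R ↦ wrap(empty) }, so R ↦ wrap(empty).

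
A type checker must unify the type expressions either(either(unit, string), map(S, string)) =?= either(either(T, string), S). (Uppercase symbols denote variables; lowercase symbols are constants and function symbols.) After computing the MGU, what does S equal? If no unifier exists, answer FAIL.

FAIL

Decompose either/2: either(unit, string) =?= either(T, string),  map(S, string) =?= S.
Decompose either/2: unit =?= T,  string =?= string.
Bind T := unit; no other remaining equation mentions T.
Delete trivial equation string =?= string.
Occurs check fails: S occurs in map(S, string); the equation S =?= map(S, string) has no finite solution.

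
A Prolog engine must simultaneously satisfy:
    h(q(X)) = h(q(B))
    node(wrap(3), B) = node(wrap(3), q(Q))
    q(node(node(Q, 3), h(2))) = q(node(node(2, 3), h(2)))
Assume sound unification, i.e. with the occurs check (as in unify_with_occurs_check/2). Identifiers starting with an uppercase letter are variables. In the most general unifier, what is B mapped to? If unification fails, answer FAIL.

Decompose h/1: q(X) = q(B).
Decompose q/1: X = B.
Bind X := B; no other remaining equation mentions X.
Decompose node/2: wrap(3) = wrap(3),  B = q(Q).
Delete trivial equation wrap(3) = wrap(3).
Bind B := q(Q); no other remaining equation mentions B. Substituting into the earlier binding gives X := q(Q).
Decompose q/1: node(node(Q, 3), h(2)) = node(node(2, 3), h(2)).
Decompose node/2: node(Q, 3) = node(2, 3),  h(2) = h(2).
Decompose node/2: Q = 2,  3 = 3.
Bind Q := 2; no other remaining equation mentions Q. Substituting into the earlier bindings gives X := q(2), B := q(2).
Delete trivial equation 3 = 3.
Delete trivial equation h(2) = h(2).
MGU = { X = q(2), B = q(2), Q = 2 }, so B = q(2).

q(2)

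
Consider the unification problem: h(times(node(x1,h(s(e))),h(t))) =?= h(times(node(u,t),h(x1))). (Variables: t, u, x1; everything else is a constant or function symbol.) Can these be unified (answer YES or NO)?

YES

Decompose h/1: times(node(x1,h(s(e))),h(t)) =?= times(node(u,t),h(x1)).
Decompose times/2: node(x1,h(s(e))) =?= node(u,t),  h(t) =?= h(x1).
Decompose node/2: x1 =?= u,  h(s(e)) =?= t.
Bind x1 := u; substituting into the one remaining equation that mentions x1 gives: h(t) =?= h(u).
Bind t := h(s(e)); substituting into the remaining equation gives: h(h(s(e))) =?= h(u).
Decompose h/1: h(s(e)) =?= u.
Bind u := h(s(e)). Substituting into the earlier binding gives x1 := h(s(e)).
No equations remain and no clash or occurs-check failure arose, so a unifier exists.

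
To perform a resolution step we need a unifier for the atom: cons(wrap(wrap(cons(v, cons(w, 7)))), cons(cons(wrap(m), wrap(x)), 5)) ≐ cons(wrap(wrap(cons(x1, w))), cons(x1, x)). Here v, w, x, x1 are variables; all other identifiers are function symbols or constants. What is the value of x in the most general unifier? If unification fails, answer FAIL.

FAIL

Decompose cons/2: wrap(wrap(cons(v, cons(w, 7)))) ≐ wrap(wrap(cons(x1, w))),  cons(cons(wrap(m), wrap(x)), 5) ≐ cons(x1, x).
Decompose wrap/1: wrap(cons(v, cons(w, 7))) ≐ wrap(cons(x1, w)).
Decompose wrap/1: cons(v, cons(w, 7)) ≐ cons(x1, w).
Decompose cons/2: v ≐ x1,  cons(w, 7) ≐ w.
Bind v := x1; no other remaining equation mentions v.
Occurs check fails: w occurs in cons(w, 7); the equation w ≐ cons(w, 7) has no finite solution.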